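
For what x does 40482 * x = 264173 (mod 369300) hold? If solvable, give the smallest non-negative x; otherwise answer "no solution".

gcd(40482, 369300):
369300 = 9·40482 + 4962
40482 = 8·4962 + 786
4962 = 6·786 + 246
786 = 3·246 + 48
246 = 5·48 + 6
48 = 8·6 + 0
gcd = 6, but 6 ∤ 264173, so the congruence has no solution.

no solution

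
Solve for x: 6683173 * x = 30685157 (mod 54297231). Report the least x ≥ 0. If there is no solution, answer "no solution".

First find gcd(6683173, 54297231):
54297231 = 8×6683173 + 831847
6683173 = 8×831847 + 28397
831847 = 29×28397 + 8334
28397 = 3×8334 + 3395
8334 = 2×3395 + 1544
3395 = 2×1544 + 307
1544 = 5×307 + 9
307 = 34×9 + 1
9 = 9×1 + 0
gcd = 1, so a unique solution mod 54297231 exists.
Back-substitute for the Bézout coefficients:
1 = 307 − 34·9
1 = −34·1544 + 171·307
1 = 171·3395 − 376·1544
1 = −376·8334 + 923·3395
1 = 923·28397 − 3145·8334
1 = −3145·831847 + 92128·28397
1 = 92128·6683173 − 740169·831847
1 = −740169·54297231 + 6013480·6683173
So 6683173·(6013480) ≡ 1 (mod 54297231), giving 6683173⁻¹ ≡ 6013480.
x ≡ 6683173⁻¹·30685157 ≡ 6013480·30685157 ≡ 53627495 (mod 54297231).

53627495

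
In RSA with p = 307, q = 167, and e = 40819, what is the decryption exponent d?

φ(n) = (p−1)(q−1) = 306·166 = 50796.
Need d with 40819·d ≡ 1 (mod 50796). Apply the extended Euclidean algorithm:
50796 = 1·40819 + 9977
40819 = 4·9977 + 911
9977 = 10·911 + 867
911 = 1·867 + 44
867 = 19·44 + 31
44 = 1·31 + 13
31 = 2·13 + 5
13 = 2·5 + 3
5 = 1·3 + 2
3 = 1·2 + 1
2 = 2·1 + 0
Back-substitute:
1 = 3 − 2
1 = −5 + 2·3
1 = 2·13 − 5·5
1 = −5·31 + 12·13
1 = 12·44 − 17·31
1 = −17·867 + 335·44
1 = 335·911 − 352·867
1 = −352·9977 + 3855·911
1 = 3855·40819 − 15772·9977
1 = −15772·50796 + 19627·40819
So 40819·19627 ≡ 1 (mod 50796), hence d = 19627.

19627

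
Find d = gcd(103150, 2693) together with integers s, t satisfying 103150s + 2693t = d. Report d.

1

Repeated division:
103150 = 38*2693 + 816
2693 = 3*816 + 245
816 = 3*245 + 81
245 = 3*81 + 2
81 = 40*2 + 1
2 = 2*1 + 0
gcd(103150, 2693) = 1.
Express as a combination:
1 = 81 − 40·2
1 = −40·245 + 121·81
1 = 121·816 − 403·245
1 = −403·2693 + 1330·816
1 = 1330·103150 − 50943·2693
So 1 = (1330)·103150 + (-50943)·2693.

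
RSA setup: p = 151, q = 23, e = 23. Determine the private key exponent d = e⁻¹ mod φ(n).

φ(n) = (p−1)(q−1) = 150·22 = 3300.
Need d with 23·d ≡ 1 (mod 3300). Apply the extended Euclidean algorithm:
3300 = 143*23 + 11
23 = 2*11 + 1
11 = 11*1 + 0
Back-substitute:
1 = 23 − 2·11
1 = −2·3300 + 287·23
So 23·287 ≡ 1 (mod 3300), hence d = 287.

287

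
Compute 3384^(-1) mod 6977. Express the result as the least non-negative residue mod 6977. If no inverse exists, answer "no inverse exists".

Extended Euclidean algorithm:
6977 = 2×3384 + 209
3384 = 16×209 + 40
209 = 5×40 + 9
40 = 4×9 + 4
9 = 2×4 + 1
4 = 4×1 + 0
Since gcd(3384, 6977) = 1, back-substitute to write 1 as a combination:
1 = 9 − 2·4
1 = −2·40 + 9·9
1 = 9·209 − 47·40
1 = −47·3384 + 761·209
1 = 761·6977 − 1569·3384
So 3384·(-1569) ≡ 1 (mod 6977), and -1569 ≡ 5408 (mod 6977).

5408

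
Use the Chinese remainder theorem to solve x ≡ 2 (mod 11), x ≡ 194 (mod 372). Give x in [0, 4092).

Write x = 2 + 11·k. Then 11·k ≡ 194 − 2 ≡ 192 (mod 372).
Need 11⁻¹ mod 372. Extended Euclid on (372, 11):
372 = 33·11 + 9
11 = 1·9 + 2
9 = 4·2 + 1
2 = 2·1 + 0
Back-substitute:
1 = 9 − 4·2
1 = −4·11 + 5·9
1 = 5·372 − 169·11
11⁻¹ ≡ 203 (mod 372), so k ≡ 203·192 ≡ 288 (mod 372).
x = 2 + 11·288 = 3170.

3170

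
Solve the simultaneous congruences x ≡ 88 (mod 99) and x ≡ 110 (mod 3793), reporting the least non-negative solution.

167002

Write x = 88 + 99·k. Then 99·k ≡ 110 − 88 ≡ 22 (mod 3793).
Need 99⁻¹ mod 3793. Extended Euclid on (3793, 99):
3793 = 38*99 + 31
99 = 3*31 + 6
31 = 5*6 + 1
6 = 6*1 + 0
Back-substitute:
1 = 31 − 5·6
1 = −5·99 + 16·31
1 = 16·3793 − 613·99
99⁻¹ ≡ 3180 (mod 3793), so k ≡ 3180·22 ≡ 1686 (mod 3793).
x = 88 + 99·1686 = 167002.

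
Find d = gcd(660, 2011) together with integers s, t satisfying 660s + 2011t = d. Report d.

1

Apply Euclid's algorithm to 2011 and 660:
2011 = 3·660 + 31
660 = 21·31 + 9
31 = 3·9 + 4
9 = 2·4 + 1
4 = 4·1 + 0
gcd(660, 2011) = 1.
Back-substituting:
1 = 9 − 2·4
1 = −2·31 + 7·9
1 = 7·660 − 149·31
1 = −149·2011 + 454·660
So 1 = (-149)·2011 + (454)·660.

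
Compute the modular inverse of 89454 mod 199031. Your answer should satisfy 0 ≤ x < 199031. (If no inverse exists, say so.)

Apply the Euclidean algorithm to 199031 and 89454:
199031 = 2*89454 + 20123
89454 = 4*20123 + 8962
20123 = 2*8962 + 2199
8962 = 4*2199 + 166
2199 = 13*166 + 41
166 = 4*41 + 2
41 = 20*2 + 1
2 = 2*1 + 0
The gcd is 1. Working backward:
1 = 41 − 20·2
1 = −20·166 + 81·41
1 = 81·2199 − 1073·166
1 = −1073·8962 + 4373·2199
1 = 4373·20123 − 9819·8962
1 = −9819·89454 + 43649·20123
1 = 43649·199031 − 97117·89454
So 89454·(-97117) ≡ 1 (mod 199031), and -97117 ≡ 101914 (mod 199031).

101914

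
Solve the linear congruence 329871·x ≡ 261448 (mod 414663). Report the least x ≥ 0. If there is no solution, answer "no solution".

no solution

gcd(329871, 414663):
414663 = 1*329871 + 84792
329871 = 3*84792 + 75495
84792 = 1*75495 + 9297
75495 = 8*9297 + 1119
9297 = 8*1119 + 345
1119 = 3*345 + 84
345 = 4*84 + 9
84 = 9*9 + 3
9 = 3*3 + 0
gcd = 3, but 3 ∤ 261448, so the congruence has no solution.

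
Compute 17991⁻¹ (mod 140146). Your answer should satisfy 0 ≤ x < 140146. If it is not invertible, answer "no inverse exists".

3965

Apply the Euclidean algorithm to 140146 and 17991:
140146 = 7·17991 + 14209
17991 = 1·14209 + 3782
14209 = 3·3782 + 2863
3782 = 1·2863 + 919
2863 = 3·919 + 106
919 = 8·106 + 71
106 = 1·71 + 35
71 = 2·35 + 1
35 = 35·1 + 0
gcd = 1, so the inverse exists. Back-substitute:
1 = 71 − 2·35
1 = −2·106 + 3·71
1 = 3·919 − 26·106
1 = −26·2863 + 81·919
1 = 81·3782 − 107·2863
1 = −107·14209 + 402·3782
1 = 402·17991 − 509·14209
1 = −509·140146 + 3965·17991
So 17991·3965 ≡ 1 (mod 140146).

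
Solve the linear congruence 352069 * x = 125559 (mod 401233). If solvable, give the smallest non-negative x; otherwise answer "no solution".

First find gcd(352069, 401233):
401233 = 1*352069 + 49164
352069 = 7*49164 + 7921
49164 = 6*7921 + 1638
7921 = 4*1638 + 1369
1638 = 1*1369 + 269
1369 = 5*269 + 24
269 = 11*24 + 5
24 = 4*5 + 4
5 = 1*4 + 1
4 = 4*1 + 0
gcd = 1, so a unique solution mod 401233 exists.
Back-substitute for the Bézout coefficients:
1 = 5 − 4
1 = −24 + 5·5
1 = 5·269 − 56·24
1 = −56·1369 + 285·269
1 = 285·1638 − 341·1369
1 = −341·7921 + 1649·1638
1 = 1649·49164 − 10235·7921
1 = −10235·352069 + 73294·49164
1 = 73294·401233 − 83529·352069
So 352069·(-83529) ≡ 1 (mod 401233), giving 352069⁻¹ ≡ 317704.
x ≡ 352069⁻¹·125559 ≡ 317704·125559 ≡ 11676 (mod 401233).

11676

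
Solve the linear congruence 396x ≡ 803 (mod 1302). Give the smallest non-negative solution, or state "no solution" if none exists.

gcd(396, 1302):
1302 = 3×396 + 114
396 = 3×114 + 54
114 = 2×54 + 6
54 = 9×6 + 0
gcd = 6, but 6 ∤ 803, so the congruence has no solution.

no solution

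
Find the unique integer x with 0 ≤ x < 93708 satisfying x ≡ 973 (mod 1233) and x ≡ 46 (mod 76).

Write x = 973 + 1233·k. Then 1233·k ≡ 46 − 973 ≡ 61 (mod 76).
Need 1233⁻¹ mod 76. Extended Euclid on (76, 17):
76 = 4·17 + 8
17 = 2·8 + 1
8 = 8·1 + 0
Back-substitute:
1 = 17 − 2·8
1 = −2·76 + 9·17
1233⁻¹ ≡ 9 (mod 76), so k ≡ 9·61 ≡ 17 (mod 76).
x = 973 + 1233·17 = 21934.

21934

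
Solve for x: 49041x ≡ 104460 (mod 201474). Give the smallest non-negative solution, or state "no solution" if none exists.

gcd(49041, 201474):
201474 = 4·49041 + 5310
49041 = 9·5310 + 1251
5310 = 4·1251 + 306
1251 = 4·306 + 27
306 = 11·27 + 9
27 = 3·9 + 0
gcd = 9, but 9 ∤ 104460, so the congruence has no solution.

no solution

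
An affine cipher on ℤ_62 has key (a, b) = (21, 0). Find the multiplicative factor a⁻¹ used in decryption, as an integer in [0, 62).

gcd(62, 21) by repeated division:
62 = 2·21 + 20
21 = 1·20 + 1
20 = 20·1 + 0
gcd = 1, so the inverse exists. Back-substitute:
1 = 21 − 20
1 = −62 + 3·21
So 21·3 ≡ 1 (mod 62).

3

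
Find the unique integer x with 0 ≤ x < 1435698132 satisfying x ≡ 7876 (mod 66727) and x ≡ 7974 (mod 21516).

Write x = 7876 + 66727·k. Then 66727·k ≡ 7974 − 7876 ≡ 98 (mod 21516).
Need 66727⁻¹ mod 21516. Extended Euclid on (21516, 2179):
21516 = 9·2179 + 1905
2179 = 1·1905 + 274
1905 = 6·274 + 261
274 = 1·261 + 13
261 = 20·13 + 1
13 = 13·1 + 0
Back-substitute:
1 = 261 − 20·13
1 = −20·274 + 21·261
1 = 21·1905 − 146·274
1 = −146·2179 + 167·1905
1 = 167·21516 − 1649·2179
66727⁻¹ ≡ 19867 (mod 21516), so k ≡ 19867·98 ≡ 10526 (mod 21516).
x = 7876 + 66727·10526 = 702376278.

702376278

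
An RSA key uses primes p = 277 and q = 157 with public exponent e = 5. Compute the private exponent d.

34445

φ(n) = (p−1)(q−1) = 276·156 = 43056.
Need d with 5·d ≡ 1 (mod 43056). Apply the extended Euclidean algorithm:
43056 = 8611×5 + 1
5 = 5×1 + 0
Back-substitute:
1 = 43056 − 8611·5
So 5·(-8611) ≡ 1 (mod 43056), hence d ≡ -8611 ≡ 34445 (mod 43056).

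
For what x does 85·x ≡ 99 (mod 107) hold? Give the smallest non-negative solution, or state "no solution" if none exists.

49

First find gcd(85, 107):
107 = 1·85 + 22
85 = 3·22 + 19
22 = 1·19 + 3
19 = 6·3 + 1
3 = 3·1 + 0
gcd = 1, so a unique solution mod 107 exists.
Back-substitute for the Bézout coefficients:
1 = 19 − 6·3
1 = −6·22 + 7·19
1 = 7·85 − 27·22
1 = −27·107 + 34·85
So 85·(34) ≡ 1 (mod 107), giving 85⁻¹ ≡ 34.
x ≡ 85⁻¹·99 ≡ 34·99 ≡ 49 (mod 107).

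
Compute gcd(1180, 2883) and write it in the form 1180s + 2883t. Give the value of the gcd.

Repeated division:
2883 = 2*1180 + 523
1180 = 2*523 + 134
523 = 3*134 + 121
134 = 1*121 + 13
121 = 9*13 + 4
13 = 3*4 + 1
4 = 4*1 + 0
gcd(1180, 2883) = 1.
Back-substituting:
1 = 13 − 3·4
1 = −3·121 + 28·13
1 = 28·134 − 31·121
1 = −31·523 + 121·134
1 = 121·1180 − 273·523
1 = −273·2883 + 667·1180
So 1 = (-273)·2883 + (667)·1180.

1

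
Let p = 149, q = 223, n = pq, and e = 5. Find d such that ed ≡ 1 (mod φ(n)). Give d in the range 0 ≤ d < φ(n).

φ(n) = (p−1)(q−1) = 148·222 = 32856.
Need d with 5·d ≡ 1 (mod 32856). Apply the extended Euclidean algorithm:
32856 = 6571×5 + 1
5 = 5×1 + 0
Back-substitute:
1 = 32856 − 6571·5
So 5·(-6571) ≡ 1 (mod 32856), hence d ≡ -6571 ≡ 26285 (mod 32856).

26285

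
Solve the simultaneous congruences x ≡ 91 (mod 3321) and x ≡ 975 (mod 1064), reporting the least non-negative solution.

1474615

Write x = 91 + 3321·k. Then 3321·k ≡ 975 − 91 ≡ 884 (mod 1064).
Need 3321⁻¹ mod 1064. Extended Euclid on (1064, 129):
1064 = 8·129 + 32
129 = 4·32 + 1
32 = 32·1 + 0
Back-substitute:
1 = 129 − 4·32
1 = −4·1064 + 33·129
3321⁻¹ ≡ 33 (mod 1064), so k ≡ 33·884 ≡ 444 (mod 1064).
x = 91 + 3321·444 = 1474615.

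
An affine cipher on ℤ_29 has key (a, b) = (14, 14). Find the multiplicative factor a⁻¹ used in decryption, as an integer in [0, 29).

27

Run Euclid on (29, 14):
29 = 2×14 + 1
14 = 14×1 + 0
Since gcd(14, 29) = 1, back-substitute to write 1 as a combination:
1 = 29 − 2·14
Thus 14·(-2) ≡ 1 (mod 29); reducing, -2 mod 29 = 27.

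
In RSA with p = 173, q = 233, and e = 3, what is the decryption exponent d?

φ(n) = (p−1)(q−1) = 172·232 = 39904.
Need d with 3·d ≡ 1 (mod 39904). Apply the extended Euclidean algorithm:
39904 = 13301·3 + 1
3 = 3·1 + 0
Back-substitute:
1 = 39904 − 13301·3
So 3·(-13301) ≡ 1 (mod 39904), hence d ≡ -13301 ≡ 26603 (mod 39904).

26603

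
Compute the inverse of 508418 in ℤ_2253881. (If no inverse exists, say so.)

Run Euclid on (2253881, 508418):
2253881 = 4*508418 + 220209
508418 = 2*220209 + 68000
220209 = 3*68000 + 16209
68000 = 4*16209 + 3164
16209 = 5*3164 + 389
3164 = 8*389 + 52
389 = 7*52 + 25
52 = 2*25 + 2
25 = 12*2 + 1
2 = 2*1 + 0
gcd = 1, so the inverse exists. Back-substitute:
1 = 25 − 12·2
1 = −12·52 + 25·25
1 = 25·389 − 187·52
1 = −187·3164 + 1521·389
1 = 1521·16209 − 7792·3164
1 = −7792·68000 + 32689·16209
1 = 32689·220209 − 105859·68000
1 = −105859·508418 + 244407·220209
1 = 244407·2253881 − 1083487·508418
So 508418·(-1083487) ≡ 1 (mod 2253881), and -1083487 ≡ 1170394 (mod 2253881).

1170394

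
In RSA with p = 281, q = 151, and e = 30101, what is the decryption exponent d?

25901

φ(n) = (p−1)(q−1) = 280·150 = 42000.
Need d with 30101·d ≡ 1 (mod 42000). Apply the extended Euclidean algorithm:
42000 = 1*30101 + 11899
30101 = 2*11899 + 6303
11899 = 1*6303 + 5596
6303 = 1*5596 + 707
5596 = 7*707 + 647
707 = 1*647 + 60
647 = 10*60 + 47
60 = 1*47 + 13
47 = 3*13 + 8
13 = 1*8 + 5
8 = 1*5 + 3
5 = 1*3 + 2
3 = 1*2 + 1
2 = 2*1 + 0
Back-substitute:
1 = 3 − 2
1 = −5 + 2·3
1 = 2·8 − 3·5
1 = −3·13 + 5·8
1 = 5·47 − 18·13
1 = −18·60 + 23·47
1 = 23·647 − 248·60
1 = −248·707 + 271·647
1 = 271·5596 − 2145·707
1 = −2145·6303 + 2416·5596
1 = 2416·11899 − 4561·6303
1 = −4561·30101 + 11538·11899
1 = 11538·42000 − 16099·30101
So 30101·(-16099) ≡ 1 (mod 42000), hence d ≡ -16099 ≡ 25901 (mod 42000).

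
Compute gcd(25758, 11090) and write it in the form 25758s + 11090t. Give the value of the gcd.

Repeated division:
25758 = 2*11090 + 3578
11090 = 3*3578 + 356
3578 = 10*356 + 18
356 = 19*18 + 14
18 = 1*14 + 4
14 = 3*4 + 2
4 = 2*2 + 0
gcd(25758, 11090) = 2.
Back-substituting:
2 = 14 − 3·4
2 = −3·18 + 4·14
2 = 4·356 − 79·18
2 = −79·3578 + 794·356
2 = 794·11090 − 2461·3578
2 = −2461·25758 + 5716·11090
So 2 = (-2461)·25758 + (5716)·11090.

2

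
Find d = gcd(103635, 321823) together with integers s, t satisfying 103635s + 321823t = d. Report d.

1

Euclidean algorithm:
321823 = 3·103635 + 10918
103635 = 9·10918 + 5373
10918 = 2·5373 + 172
5373 = 31·172 + 41
172 = 4·41 + 8
41 = 5·8 + 1
8 = 8·1 + 0
gcd(103635, 321823) = 1.
Working backward:
1 = 41 − 5·8
1 = −5·172 + 21·41
1 = 21·5373 − 656·172
1 = −656·10918 + 1333·5373
1 = 1333·103635 − 12653·10918
1 = −12653·321823 + 39292·103635
So 1 = (-12653)·321823 + (39292)·103635.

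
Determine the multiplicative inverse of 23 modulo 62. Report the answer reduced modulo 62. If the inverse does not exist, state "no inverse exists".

27

Extended Euclidean algorithm:
62 = 2*23 + 16
23 = 1*16 + 7
16 = 2*7 + 2
7 = 3*2 + 1
2 = 2*1 + 0
gcd = 1, so the inverse exists. Back-substitute:
1 = 7 − 3·2
1 = −3·16 + 7·7
1 = 7·23 − 10·16
1 = −10·62 + 27·23
So 23·27 ≡ 1 (mod 62).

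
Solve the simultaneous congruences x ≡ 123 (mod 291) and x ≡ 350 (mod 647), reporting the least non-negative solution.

61815

Write x = 123 + 291·k. Then 291·k ≡ 350 − 123 ≡ 227 (mod 647).
Need 291⁻¹ mod 647. Extended Euclid on (647, 291):
647 = 2*291 + 65
291 = 4*65 + 31
65 = 2*31 + 3
31 = 10*3 + 1
3 = 3*1 + 0
Back-substitute:
1 = 31 − 10·3
1 = −10·65 + 21·31
1 = 21·291 − 94·65
1 = −94·647 + 209·291
291⁻¹ ≡ 209 (mod 647), so k ≡ 209·227 ≡ 212 (mod 647).
x = 123 + 291·212 = 61815.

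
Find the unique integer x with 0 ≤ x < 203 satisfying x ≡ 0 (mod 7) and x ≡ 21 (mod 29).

Write x = 0 + 7·k. Then 7·k ≡ 21 − 0 ≡ 21 (mod 29).
Need 7⁻¹ mod 29. Extended Euclid on (29, 7):
29 = 4·7 + 1
7 = 7·1 + 0
Back-substitute:
1 = 29 − 4·7
7⁻¹ ≡ 25 (mod 29), so k ≡ 25·21 ≡ 3 (mod 29).
x = 0 + 7·3 = 21.

21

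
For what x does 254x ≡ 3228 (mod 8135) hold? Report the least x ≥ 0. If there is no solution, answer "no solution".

First find gcd(254, 8135):
8135 = 32*254 + 7
254 = 36*7 + 2
7 = 3*2 + 1
2 = 2*1 + 0
gcd = 1, so a unique solution mod 8135 exists.
Back-substitute for the Bézout coefficients:
1 = 7 − 3·2
1 = −3·254 + 109·7
1 = 109·8135 − 3491·254
So 254·(-3491) ≡ 1 (mod 8135), giving 254⁻¹ ≡ 4644.
x ≡ 254⁻¹·3228 ≡ 4644·3228 ≡ 6162 (mod 8135).

6162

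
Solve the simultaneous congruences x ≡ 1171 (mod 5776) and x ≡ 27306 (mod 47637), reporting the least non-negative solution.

197673219

Write x = 1171 + 5776·k. Then 5776·k ≡ 27306 − 1171 ≡ 26135 (mod 47637).
Need 5776⁻¹ mod 47637. Extended Euclid on (47637, 5776):
47637 = 8·5776 + 1429
5776 = 4·1429 + 60
1429 = 23·60 + 49
60 = 1·49 + 11
49 = 4·11 + 5
11 = 2·5 + 1
5 = 5·1 + 0
Back-substitute:
1 = 11 − 2·5
1 = −2·49 + 9·11
1 = 9·60 − 11·49
1 = −11·1429 + 262·60
1 = 262·5776 − 1059·1429
1 = −1059·47637 + 8734·5776
5776⁻¹ ≡ 8734 (mod 47637), so k ≡ 8734·26135 ≡ 34223 (mod 47637).
x = 1171 + 5776·34223 = 197673219.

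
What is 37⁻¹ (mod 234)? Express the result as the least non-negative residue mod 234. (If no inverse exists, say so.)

19

Apply the Euclidean algorithm to 234 and 37:
234 = 6·37 + 12
37 = 3·12 + 1
12 = 12·1 + 0
Since gcd(37, 234) = 1, back-substitute to write 1 as a combination:
1 = 37 − 3·12
1 = −3·234 + 19·37
So 37·19 ≡ 1 (mod 234).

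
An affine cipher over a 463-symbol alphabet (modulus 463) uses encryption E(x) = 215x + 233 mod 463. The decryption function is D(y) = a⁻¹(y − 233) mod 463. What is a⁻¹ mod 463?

28

Extended Euclidean algorithm:
463 = 2*215 + 33
215 = 6*33 + 17
33 = 1*17 + 16
17 = 1*16 + 1
16 = 16*1 + 0
Since gcd(215, 463) = 1, back-substitute to write 1 as a combination:
1 = 17 − 16
1 = −33 + 2·17
1 = 2·215 − 13·33
1 = −13·463 + 28·215
So 215·28 ≡ 1 (mod 463).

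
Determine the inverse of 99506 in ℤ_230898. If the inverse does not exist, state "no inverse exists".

no inverse exists

Euclidean algorithm on 230898, 99506:
230898 = 2·99506 + 31886
99506 = 3·31886 + 3848
31886 = 8·3848 + 1102
3848 = 3·1102 + 542
1102 = 2·542 + 18
542 = 30·18 + 2
18 = 9·2 + 0
gcd(99506, 230898) = 2 ≠ 1, so 99506 has no multiplicative inverse modulo 230898.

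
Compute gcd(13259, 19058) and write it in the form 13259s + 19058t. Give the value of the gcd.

1

Repeated division:
19058 = 1×13259 + 5799
13259 = 2×5799 + 1661
5799 = 3×1661 + 816
1661 = 2×816 + 29
816 = 28×29 + 4
29 = 7×4 + 1
4 = 4×1 + 0
gcd(13259, 19058) = 1.
Working backward:
1 = 29 − 7·4
1 = −7·816 + 197·29
1 = 197·1661 − 401·816
1 = −401·5799 + 1400·1661
1 = 1400·13259 − 3201·5799
1 = −3201·19058 + 4601·13259
So 1 = (-3201)·19058 + (4601)·13259.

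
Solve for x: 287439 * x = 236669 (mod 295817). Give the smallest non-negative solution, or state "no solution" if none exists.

First find gcd(287439, 295817):
295817 = 1×287439 + 8378
287439 = 34×8378 + 2587
8378 = 3×2587 + 617
2587 = 4×617 + 119
617 = 5×119 + 22
119 = 5×22 + 9
22 = 2×9 + 4
9 = 2×4 + 1
4 = 4×1 + 0
gcd = 1, so a unique solution mod 295817 exists.
Back-substitute for the Bézout coefficients:
1 = 9 − 2·4
1 = −2·22 + 5·9
1 = 5·119 − 27·22
1 = −27·617 + 140·119
1 = 140·2587 − 587·617
1 = −587·8378 + 1901·2587
1 = 1901·287439 − 65221·8378
1 = −65221·295817 + 67122·287439
So 287439·(67122) ≡ 1 (mod 295817), giving 287439⁻¹ ≡ 67122.
x ≡ 287439⁻¹·236669 ≡ 67122·236669 ≡ 27901 (mod 295817).

27901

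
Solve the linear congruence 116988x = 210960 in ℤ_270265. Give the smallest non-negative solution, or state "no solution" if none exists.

First find gcd(116988, 270265):
270265 = 2×116988 + 36289
116988 = 3×36289 + 8121
36289 = 4×8121 + 3805
8121 = 2×3805 + 511
3805 = 7×511 + 228
511 = 2×228 + 55
228 = 4×55 + 8
55 = 6×8 + 7
8 = 1×7 + 1
7 = 7×1 + 0
gcd = 1, so a unique solution mod 270265 exists.
Back-substitute for the Bézout coefficients:
1 = 8 − 7
1 = −55 + 7·8
1 = 7·228 − 29·55
1 = −29·511 + 65·228
1 = 65·3805 − 484·511
1 = −484·8121 + 1033·3805
1 = 1033·36289 − 4616·8121
1 = −4616·116988 + 14881·36289
1 = 14881·270265 − 34378·116988
So 116988·(-34378) ≡ 1 (mod 270265), giving 116988⁻¹ ≡ 235887.
x ≡ 116988⁻¹·210960 ≡ 235887·210960 ≡ 178395 (mod 270265).

178395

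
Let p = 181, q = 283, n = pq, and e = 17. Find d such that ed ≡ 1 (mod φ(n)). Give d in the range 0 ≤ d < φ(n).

φ(n) = (p−1)(q−1) = 180·282 = 50760.
Need d with 17·d ≡ 1 (mod 50760). Apply the extended Euclidean algorithm:
50760 = 2985*17 + 15
17 = 1*15 + 2
15 = 7*2 + 1
2 = 2*1 + 0
Back-substitute:
1 = 15 − 7·2
1 = −7·17 + 8·15
1 = 8·50760 − 23887·17
So 17·(-23887) ≡ 1 (mod 50760), hence d ≡ -23887 ≡ 26873 (mod 50760).

26873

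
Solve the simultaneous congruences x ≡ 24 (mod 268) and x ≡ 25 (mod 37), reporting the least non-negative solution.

Write x = 24 + 268·k. Then 268·k ≡ 25 − 24 ≡ 1 (mod 37).
Need 268⁻¹ mod 37. Extended Euclid on (37, 9):
37 = 4·9 + 1
9 = 9·1 + 0
Back-substitute:
1 = 37 − 4·9
268⁻¹ ≡ 33 (mod 37), so k ≡ 33·1 ≡ 33 (mod 37).
x = 24 + 268·33 = 8868.

8868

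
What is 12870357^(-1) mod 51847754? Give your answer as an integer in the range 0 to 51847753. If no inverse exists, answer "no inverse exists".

Run Euclid on (51847754, 12870357):
51847754 = 4×12870357 + 366326
12870357 = 35×366326 + 48947
366326 = 7×48947 + 23697
48947 = 2×23697 + 1553
23697 = 15×1553 + 402
1553 = 3×402 + 347
402 = 1×347 + 55
347 = 6×55 + 17
55 = 3×17 + 4
17 = 4×4 + 1
4 = 4×1 + 0
Since gcd(12870357, 51847754) = 1, back-substitute to write 1 as a combination:
1 = 17 − 4·4
1 = −4·55 + 13·17
1 = 13·347 − 82·55
1 = −82·402 + 95·347
1 = 95·1553 − 367·402
1 = −367·23697 + 5600·1553
1 = 5600·48947 − 11567·23697
1 = −11567·366326 + 86569·48947
1 = 86569·12870357 − 3041482·366326
1 = −3041482·51847754 + 12252497·12870357
So 12870357·12252497 ≡ 1 (mod 51847754).

12252497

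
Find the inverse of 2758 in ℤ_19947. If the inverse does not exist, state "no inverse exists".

2365

Run Euclid on (19947, 2758):
19947 = 7×2758 + 641
2758 = 4×641 + 194
641 = 3×194 + 59
194 = 3×59 + 17
59 = 3×17 + 8
17 = 2×8 + 1
8 = 8×1 + 0
The gcd is 1. Working backward:
1 = 17 − 2·8
1 = −2·59 + 7·17
1 = 7·194 − 23·59
1 = −23·641 + 76·194
1 = 76·2758 − 327·641
1 = −327·19947 + 2365·2758
So 2758·2365 ≡ 1 (mod 19947).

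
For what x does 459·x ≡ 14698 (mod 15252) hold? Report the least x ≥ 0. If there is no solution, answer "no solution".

gcd(459, 15252):
15252 = 33·459 + 105
459 = 4·105 + 39
105 = 2·39 + 27
39 = 1·27 + 12
27 = 2·12 + 3
12 = 4·3 + 0
gcd = 3, but 3 ∤ 14698, so the congruence has no solution.

no solution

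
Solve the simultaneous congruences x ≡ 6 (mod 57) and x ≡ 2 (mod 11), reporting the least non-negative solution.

519

Write x = 6 + 57·k. Then 57·k ≡ 2 − 6 ≡ 7 (mod 11).
Need 57⁻¹ mod 11. Extended Euclid on (11, 2):
11 = 5*2 + 1
2 = 2*1 + 0
Back-substitute:
1 = 11 − 5·2
57⁻¹ ≡ 6 (mod 11), so k ≡ 6·7 ≡ 9 (mod 11).
x = 6 + 57·9 = 519.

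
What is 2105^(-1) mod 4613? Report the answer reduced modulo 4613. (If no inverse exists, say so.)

Run Euclid on (4613, 2105):
4613 = 2×2105 + 403
2105 = 5×403 + 90
403 = 4×90 + 43
90 = 2×43 + 4
43 = 10×4 + 3
4 = 1×3 + 1
3 = 3×1 + 0
gcd = 1, so the inverse exists. Back-substitute:
1 = 4 − 3
1 = −43 + 11·4
1 = 11·90 − 23·43
1 = −23·403 + 103·90
1 = 103·2105 − 538·403
1 = −538·4613 + 1179·2105
So 2105·1179 ≡ 1 (mod 4613).

1179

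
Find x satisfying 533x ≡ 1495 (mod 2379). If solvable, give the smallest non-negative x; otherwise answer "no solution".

101

First find gcd(533, 2379):
2379 = 4×533 + 247
533 = 2×247 + 39
247 = 6×39 + 13
39 = 3×13 + 0
gcd = 13 and 13 | 1495, so solutions exist. Divide through by 13: 41x ≡ 115 (mod 183).
Now find 41⁻¹ mod 183:
183 = 4·41 + 19
41 = 2·19 + 3
19 = 6·3 + 1
3 = 3·1 + 0
Back-substitute:
1 = 19 − 6·3
1 = −6·41 + 13·19
1 = 13·183 − 58·41
So 41·(-58) ≡ 1 (mod 183), i.e. 41⁻¹ ≡ 125.
Then x ≡ 125·115 ≡ 101 (mod 183); the smallest non-negative solution is x = 101.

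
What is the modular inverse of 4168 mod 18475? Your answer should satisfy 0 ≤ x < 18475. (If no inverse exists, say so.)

Extended Euclidean algorithm:
18475 = 4×4168 + 1803
4168 = 2×1803 + 562
1803 = 3×562 + 117
562 = 4×117 + 94
117 = 1×94 + 23
94 = 4×23 + 2
23 = 11×2 + 1
2 = 2×1 + 0
Since gcd(4168, 18475) = 1, back-substitute to write 1 as a combination:
1 = 23 − 11·2
1 = −11·94 + 45·23
1 = 45·117 − 56·94
1 = −56·562 + 269·117
1 = 269·1803 − 863·562
1 = −863·4168 + 1995·1803
1 = 1995·18475 − 8843·4168
Hence 4168⁻¹ ≡ -8843 ≡ 9632 (mod 18475).

9632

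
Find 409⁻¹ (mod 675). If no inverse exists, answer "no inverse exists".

439

Apply the Euclidean algorithm to 675 and 409:
675 = 1×409 + 266
409 = 1×266 + 143
266 = 1×143 + 123
143 = 1×123 + 20
123 = 6×20 + 3
20 = 6×3 + 2
3 = 1×2 + 1
2 = 2×1 + 0
The gcd is 1. Working backward:
1 = 3 − 2
1 = −20 + 7·3
1 = 7·123 − 43·20
1 = −43·143 + 50·123
1 = 50·266 − 93·143
1 = −93·409 + 143·266
1 = 143·675 − 236·409
Hence 409⁻¹ ≡ -236 ≡ 439 (mod 675).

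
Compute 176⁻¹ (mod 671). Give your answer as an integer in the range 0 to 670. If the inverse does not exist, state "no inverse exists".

no inverse exists

Compute gcd(176, 671):
671 = 3*176 + 143
176 = 1*143 + 33
143 = 4*33 + 11
33 = 3*11 + 0
gcd(176, 671) = 11 ≠ 1, so 176 has no multiplicative inverse modulo 671.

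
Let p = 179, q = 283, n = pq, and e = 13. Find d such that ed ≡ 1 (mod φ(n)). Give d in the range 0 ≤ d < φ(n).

15445

φ(n) = (p−1)(q−1) = 178·282 = 50196.
Need d with 13·d ≡ 1 (mod 50196). Apply the extended Euclidean algorithm:
50196 = 3861×13 + 3
13 = 4×3 + 1
3 = 3×1 + 0
Back-substitute:
1 = 13 − 4·3
1 = −4·50196 + 15445·13
So 13·15445 ≡ 1 (mod 50196), hence d = 15445.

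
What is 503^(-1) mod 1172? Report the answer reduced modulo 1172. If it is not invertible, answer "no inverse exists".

Run Euclid on (1172, 503):
1172 = 2×503 + 166
503 = 3×166 + 5
166 = 33×5 + 1
5 = 5×1 + 0
gcd = 1, so the inverse exists. Back-substitute:
1 = 166 − 33·5
1 = −33·503 + 100·166
1 = 100·1172 − 233·503
Hence 503⁻¹ ≡ -233 ≡ 939 (mod 1172).

939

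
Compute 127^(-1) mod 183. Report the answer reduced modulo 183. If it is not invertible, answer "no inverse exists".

Apply the Euclidean algorithm to 183 and 127:
183 = 1·127 + 56
127 = 2·56 + 15
56 = 3·15 + 11
15 = 1·11 + 4
11 = 2·4 + 3
4 = 1·3 + 1
3 = 3·1 + 0
The gcd is 1. Working backward:
1 = 4 − 3
1 = −11 + 3·4
1 = 3·15 − 4·11
1 = −4·56 + 15·15
1 = 15·127 − 34·56
1 = −34·183 + 49·127
So 127·49 ≡ 1 (mod 183).

49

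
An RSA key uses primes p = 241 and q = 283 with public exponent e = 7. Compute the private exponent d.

48343

φ(n) = (p−1)(q−1) = 240·282 = 67680.
Need d with 7·d ≡ 1 (mod 67680). Apply the extended Euclidean algorithm:
67680 = 9668*7 + 4
7 = 1*4 + 3
4 = 1*3 + 1
3 = 3*1 + 0
Back-substitute:
1 = 4 − 3
1 = −7 + 2·4
1 = 2·67680 − 19337·7
So 7·(-19337) ≡ 1 (mod 67680), hence d ≡ -19337 ≡ 48343 (mod 67680).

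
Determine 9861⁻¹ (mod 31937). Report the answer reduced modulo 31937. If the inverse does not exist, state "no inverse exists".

gcd(31937, 9861) by repeated division:
31937 = 3·9861 + 2354
9861 = 4·2354 + 445
2354 = 5·445 + 129
445 = 3·129 + 58
129 = 2·58 + 13
58 = 4·13 + 6
13 = 2·6 + 1
6 = 6·1 + 0
gcd = 1, so the inverse exists. Back-substitute:
1 = 13 − 2·6
1 = −2·58 + 9·13
1 = 9·129 − 20·58
1 = −20·445 + 69·129
1 = 69·2354 − 365·445
1 = −365·9861 + 1529·2354
1 = 1529·31937 − 4952·9861
Thus 9861·(-4952) ≡ 1 (mod 31937); reducing, -4952 mod 31937 = 26985.

26985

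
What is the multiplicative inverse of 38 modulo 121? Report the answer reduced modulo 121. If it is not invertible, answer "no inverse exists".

Apply the Euclidean algorithm to 121 and 38:
121 = 3*38 + 7
38 = 5*7 + 3
7 = 2*3 + 1
3 = 3*1 + 0
gcd = 1, so the inverse exists. Back-substitute:
1 = 7 − 2·3
1 = −2·38 + 11·7
1 = 11·121 − 35·38
So 38·(-35) ≡ 1 (mod 121), and -35 ≡ 86 (mod 121).

86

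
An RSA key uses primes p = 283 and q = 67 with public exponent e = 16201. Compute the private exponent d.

8893

φ(n) = (p−1)(q−1) = 282·66 = 18612.
Need d with 16201·d ≡ 1 (mod 18612). Apply the extended Euclidean algorithm:
18612 = 1×16201 + 2411
16201 = 6×2411 + 1735
2411 = 1×1735 + 676
1735 = 2×676 + 383
676 = 1×383 + 293
383 = 1×293 + 90
293 = 3×90 + 23
90 = 3×23 + 21
23 = 1×21 + 2
21 = 10×2 + 1
2 = 2×1 + 0
Back-substitute:
1 = 21 − 10·2
1 = −10·23 + 11·21
1 = 11·90 − 43·23
1 = −43·293 + 140·90
1 = 140·383 − 183·293
1 = −183·676 + 323·383
1 = 323·1735 − 829·676
1 = −829·2411 + 1152·1735
1 = 1152·16201 − 7741·2411
1 = −7741·18612 + 8893·16201
So 16201·8893 ≡ 1 (mod 18612), hence d = 8893.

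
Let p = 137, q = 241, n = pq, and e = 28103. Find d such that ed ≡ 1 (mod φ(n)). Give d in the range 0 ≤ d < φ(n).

22007

φ(n) = (p−1)(q−1) = 136·240 = 32640.
Need d with 28103·d ≡ 1 (mod 32640). Apply the extended Euclidean algorithm:
32640 = 1×28103 + 4537
28103 = 6×4537 + 881
4537 = 5×881 + 132
881 = 6×132 + 89
132 = 1×89 + 43
89 = 2×43 + 3
43 = 14×3 + 1
3 = 3×1 + 0
Back-substitute:
1 = 43 − 14·3
1 = −14·89 + 29·43
1 = 29·132 − 43·89
1 = −43·881 + 287·132
1 = 287·4537 − 1478·881
1 = −1478·28103 + 9155·4537
1 = 9155·32640 − 10633·28103
So 28103·(-10633) ≡ 1 (mod 32640), hence d ≡ -10633 ≡ 22007 (mod 32640).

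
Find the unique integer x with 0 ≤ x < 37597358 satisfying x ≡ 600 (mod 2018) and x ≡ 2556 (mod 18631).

Write x = 600 + 2018·k. Then 2018·k ≡ 2556 − 600 ≡ 1956 (mod 18631).
Need 2018⁻¹ mod 18631. Extended Euclid on (18631, 2018):
18631 = 9·2018 + 469
2018 = 4·469 + 142
469 = 3·142 + 43
142 = 3·43 + 13
43 = 3·13 + 4
13 = 3·4 + 1
4 = 4·1 + 0
Back-substitute:
1 = 13 − 3·4
1 = −3·43 + 10·13
1 = 10·142 − 33·43
1 = −33·469 + 109·142
1 = 109·2018 − 469·469
1 = −469·18631 + 4330·2018
2018⁻¹ ≡ 4330 (mod 18631), so k ≡ 4330·1956 ≡ 11006 (mod 18631).
x = 600 + 2018·11006 = 22210708.

22210708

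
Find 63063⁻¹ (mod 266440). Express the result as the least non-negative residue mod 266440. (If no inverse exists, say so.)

141727

Apply the Euclidean algorithm to 266440 and 63063:
266440 = 4·63063 + 14188
63063 = 4·14188 + 6311
14188 = 2·6311 + 1566
6311 = 4·1566 + 47
1566 = 33·47 + 15
47 = 3·15 + 2
15 = 7·2 + 1
2 = 2·1 + 0
Since gcd(63063, 266440) = 1, back-substitute to write 1 as a combination:
1 = 15 − 7·2
1 = −7·47 + 22·15
1 = 22·1566 − 733·47
1 = −733·6311 + 2954·1566
1 = 2954·14188 − 6641·6311
1 = −6641·63063 + 29518·14188
1 = 29518·266440 − 124713·63063
Hence 63063⁻¹ ≡ -124713 ≡ 141727 (mod 266440).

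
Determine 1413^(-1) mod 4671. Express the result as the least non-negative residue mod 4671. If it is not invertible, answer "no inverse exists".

Euclidean algorithm on 4671, 1413:
4671 = 3×1413 + 432
1413 = 3×432 + 117
432 = 3×117 + 81
117 = 1×81 + 36
81 = 2×36 + 9
36 = 4×9 + 0
Since gcd = 9 > 1, 1413 is not a unit mod 4671.

no inverse exists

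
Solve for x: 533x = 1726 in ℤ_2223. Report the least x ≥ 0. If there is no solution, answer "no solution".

gcd(533, 2223):
2223 = 4*533 + 91
533 = 5*91 + 78
91 = 1*78 + 13
78 = 6*13 + 0
gcd = 13, but 13 ∤ 1726, so the congruence has no solution.

no solution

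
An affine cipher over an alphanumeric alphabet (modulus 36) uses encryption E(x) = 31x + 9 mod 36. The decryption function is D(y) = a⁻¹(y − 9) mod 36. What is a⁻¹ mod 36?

gcd(36, 31) by repeated division:
36 = 1×31 + 5
31 = 6×5 + 1
5 = 5×1 + 0
The gcd is 1. Working backward:
1 = 31 − 6·5
1 = −6·36 + 7·31
So 31·7 ≡ 1 (mod 36).

7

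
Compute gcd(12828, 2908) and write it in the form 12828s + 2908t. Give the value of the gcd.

Repeated division:
12828 = 4×2908 + 1196
2908 = 2×1196 + 516
1196 = 2×516 + 164
516 = 3×164 + 24
164 = 6×24 + 20
24 = 1×20 + 4
20 = 5×4 + 0
gcd(12828, 2908) = 4.
Working backward:
4 = 24 − 20
4 = −164 + 7·24
4 = 7·516 − 22·164
4 = −22·1196 + 51·516
4 = 51·2908 − 124·1196
4 = −124·12828 + 547·2908
So 4 = (-124)·12828 + (547)·2908.

4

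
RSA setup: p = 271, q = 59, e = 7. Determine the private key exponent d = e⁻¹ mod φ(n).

φ(n) = (p−1)(q−1) = 270·58 = 15660.
Need d with 7·d ≡ 1 (mod 15660). Apply the extended Euclidean algorithm:
15660 = 2237·7 + 1
7 = 7·1 + 0
Back-substitute:
1 = 15660 − 2237·7
So 7·(-2237) ≡ 1 (mod 15660), hence d ≡ -2237 ≡ 13423 (mod 15660).

13423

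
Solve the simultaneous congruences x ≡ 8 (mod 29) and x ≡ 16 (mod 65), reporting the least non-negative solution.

211

Write x = 8 + 29·k. Then 29·k ≡ 16 − 8 ≡ 8 (mod 65).
Need 29⁻¹ mod 65. Extended Euclid on (65, 29):
65 = 2×29 + 7
29 = 4×7 + 1
7 = 7×1 + 0
Back-substitute:
1 = 29 − 4·7
1 = −4·65 + 9·29
29⁻¹ ≡ 9 (mod 65), so k ≡ 9·8 ≡ 7 (mod 65).
x = 8 + 29·7 = 211.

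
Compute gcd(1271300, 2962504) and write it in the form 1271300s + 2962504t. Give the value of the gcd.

4

Apply Euclid's algorithm to 2962504 and 1271300:
2962504 = 2·1271300 + 419904
1271300 = 3·419904 + 11588
419904 = 36·11588 + 2736
11588 = 4·2736 + 644
2736 = 4·644 + 160
644 = 4·160 + 4
160 = 40·4 + 0
gcd(1271300, 2962504) = 4.
Back-substituting:
4 = 644 − 4·160
4 = −4·2736 + 17·644
4 = 17·11588 − 72·2736
4 = −72·419904 + 2609·11588
4 = 2609·1271300 − 7899·419904
4 = −7899·2962504 + 18407·1271300
So 4 = (-7899)·2962504 + (18407)·1271300.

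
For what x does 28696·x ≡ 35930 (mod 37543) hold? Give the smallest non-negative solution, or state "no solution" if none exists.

First find gcd(28696, 37543):
37543 = 1*28696 + 8847
28696 = 3*8847 + 2155
8847 = 4*2155 + 227
2155 = 9*227 + 112
227 = 2*112 + 3
112 = 37*3 + 1
3 = 3*1 + 0
gcd = 1, so a unique solution mod 37543 exists.
Back-substitute for the Bézout coefficients:
1 = 112 − 37·3
1 = −37·227 + 75·112
1 = 75·2155 − 712·227
1 = −712·8847 + 2923·2155
1 = 2923·28696 − 9481·8847
1 = −9481·37543 + 12404·28696
So 28696·(12404) ≡ 1 (mod 37543), giving 28696⁻¹ ≡ 12404.
x ≡ 28696⁻¹·35930 ≡ 12404·35930 ≡ 2767 (mod 37543).

2767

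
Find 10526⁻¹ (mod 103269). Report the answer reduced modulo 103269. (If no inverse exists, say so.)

13745

Apply the Euclidean algorithm to 103269 and 10526:
103269 = 9×10526 + 8535
10526 = 1×8535 + 1991
8535 = 4×1991 + 571
1991 = 3×571 + 278
571 = 2×278 + 15
278 = 18×15 + 8
15 = 1×8 + 7
8 = 1×7 + 1
7 = 7×1 + 0
The gcd is 1. Working backward:
1 = 8 − 7
1 = −15 + 2·8
1 = 2·278 − 37·15
1 = −37·571 + 76·278
1 = 76·1991 − 265·571
1 = −265·8535 + 1136·1991
1 = 1136·10526 − 1401·8535
1 = −1401·103269 + 13745·10526
So 10526·13745 ≡ 1 (mod 103269).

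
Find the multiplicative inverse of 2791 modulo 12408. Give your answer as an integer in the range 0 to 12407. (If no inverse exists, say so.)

Apply the Euclidean algorithm to 12408 and 2791:
12408 = 4·2791 + 1244
2791 = 2·1244 + 303
1244 = 4·303 + 32
303 = 9·32 + 15
32 = 2·15 + 2
15 = 7·2 + 1
2 = 2·1 + 0
The gcd is 1. Working backward:
1 = 15 − 7·2
1 = −7·32 + 15·15
1 = 15·303 − 142·32
1 = −142·1244 + 583·303
1 = 583·2791 − 1308·1244
1 = −1308·12408 + 5815·2791
So 2791·5815 ≡ 1 (mod 12408).

5815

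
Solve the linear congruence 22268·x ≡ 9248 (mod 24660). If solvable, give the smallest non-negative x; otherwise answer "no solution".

2491

First find gcd(22268, 24660):
24660 = 1*22268 + 2392
22268 = 9*2392 + 740
2392 = 3*740 + 172
740 = 4*172 + 52
172 = 3*52 + 16
52 = 3*16 + 4
16 = 4*4 + 0
gcd = 4 and 4 | 9248, so solutions exist. Divide through by 4: 5567x ≡ 2312 (mod 6165).
Now find 5567⁻¹ mod 6165:
6165 = 1×5567 + 598
5567 = 9×598 + 185
598 = 3×185 + 43
185 = 4×43 + 13
43 = 3×13 + 4
13 = 3×4 + 1
4 = 4×1 + 0
Back-substitute:
1 = 13 − 3·4
1 = −3·43 + 10·13
1 = 10·185 − 43·43
1 = −43·598 + 139·185
1 = 139·5567 − 1294·598
1 = −1294·6165 + 1433·5567
So 5567⁻¹ ≡ 1433 (mod 6165).
Then x ≡ 1433·2312 ≡ 2491 (mod 6165); the smallest non-negative solution is x = 2491.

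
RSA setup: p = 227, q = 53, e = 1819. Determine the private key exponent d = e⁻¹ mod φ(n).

φ(n) = (p−1)(q−1) = 226·52 = 11752.
Need d with 1819·d ≡ 1 (mod 11752). Apply the extended Euclidean algorithm:
11752 = 6×1819 + 838
1819 = 2×838 + 143
838 = 5×143 + 123
143 = 1×123 + 20
123 = 6×20 + 3
20 = 6×3 + 2
3 = 1×2 + 1
2 = 2×1 + 0
Back-substitute:
1 = 3 − 2
1 = −20 + 7·3
1 = 7·123 − 43·20
1 = −43·143 + 50·123
1 = 50·838 − 293·143
1 = −293·1819 + 636·838
1 = 636·11752 − 4109·1819
So 1819·(-4109) ≡ 1 (mod 11752), hence d ≡ -4109 ≡ 7643 (mod 11752).

7643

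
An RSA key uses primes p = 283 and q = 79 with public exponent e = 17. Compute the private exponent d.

φ(n) = (p−1)(q−1) = 282·78 = 21996.
Need d with 17·d ≡ 1 (mod 21996). Apply the extended Euclidean algorithm:
21996 = 1293×17 + 15
17 = 1×15 + 2
15 = 7×2 + 1
2 = 2×1 + 0
Back-substitute:
1 = 15 − 7·2
1 = −7·17 + 8·15
1 = 8·21996 − 10351·17
So 17·(-10351) ≡ 1 (mod 21996), hence d ≡ -10351 ≡ 11645 (mod 21996).

11645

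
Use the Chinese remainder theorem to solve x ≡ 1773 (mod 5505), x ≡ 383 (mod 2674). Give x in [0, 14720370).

Write x = 1773 + 5505·k. Then 5505·k ≡ 383 − 1773 ≡ 1284 (mod 2674).
Need 5505⁻¹ mod 2674. Extended Euclid on (2674, 157):
2674 = 17·157 + 5
157 = 31·5 + 2
5 = 2·2 + 1
2 = 2·1 + 0
Back-substitute:
1 = 5 − 2·2
1 = −2·157 + 63·5
1 = 63·2674 − 1073·157
5505⁻¹ ≡ 1601 (mod 2674), so k ≡ 1601·1284 ≡ 2052 (mod 2674).
x = 1773 + 5505·2052 = 11298033.

11298033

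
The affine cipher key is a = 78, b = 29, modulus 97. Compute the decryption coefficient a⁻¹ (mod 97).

Run Euclid on (97, 78):
97 = 1*78 + 19
78 = 4*19 + 2
19 = 9*2 + 1
2 = 2*1 + 0
Since gcd(78, 97) = 1, back-substitute to write 1 as a combination:
1 = 19 − 9·2
1 = −9·78 + 37·19
1 = 37·97 − 46·78
So 78·(-46) ≡ 1 (mod 97), and -46 ≡ 51 (mod 97).

51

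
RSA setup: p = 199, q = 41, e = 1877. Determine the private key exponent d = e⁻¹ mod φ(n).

φ(n) = (p−1)(q−1) = 198·40 = 7920.
Need d with 1877·d ≡ 1 (mod 7920). Apply the extended Euclidean algorithm:
7920 = 4*1877 + 412
1877 = 4*412 + 229
412 = 1*229 + 183
229 = 1*183 + 46
183 = 3*46 + 45
46 = 1*45 + 1
45 = 45*1 + 0
Back-substitute:
1 = 46 − 45
1 = −183 + 4·46
1 = 4·229 − 5·183
1 = −5·412 + 9·229
1 = 9·1877 − 41·412
1 = −41·7920 + 173·1877
So 1877·173 ≡ 1 (mod 7920), hence d = 173.

173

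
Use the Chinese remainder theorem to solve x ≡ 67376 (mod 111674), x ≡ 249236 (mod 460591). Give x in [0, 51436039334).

32125550304

Write x = 67376 + 111674·k. Then 111674·k ≡ 249236 − 67376 ≡ 181860 (mod 460591).
Need 111674⁻¹ mod 460591. Extended Euclid on (460591, 111674):
460591 = 4·111674 + 13895
111674 = 8·13895 + 514
13895 = 27·514 + 17
514 = 30·17 + 4
17 = 4·4 + 1
4 = 4·1 + 0
Back-substitute:
1 = 17 − 4·4
1 = −4·514 + 121·17
1 = 121·13895 − 3271·514
1 = −3271·111674 + 26289·13895
1 = 26289·460591 − 108427·111674
111674⁻¹ ≡ 352164 (mod 460591), so k ≡ 352164·181860 ≡ 287672 (mod 460591).
x = 67376 + 111674·287672 = 32125550304.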